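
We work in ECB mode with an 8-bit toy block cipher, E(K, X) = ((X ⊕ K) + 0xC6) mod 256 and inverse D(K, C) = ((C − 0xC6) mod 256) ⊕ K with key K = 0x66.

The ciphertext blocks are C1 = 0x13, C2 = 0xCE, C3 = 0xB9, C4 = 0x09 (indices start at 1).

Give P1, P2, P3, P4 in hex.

P1 = 0x2B, P2 = 0x6E, P3 = 0x95, P4 = 0x25

ECB decryption: P_i = D(K, C_i).
P1: D(K, 0x13) = 0x2B.
P2: D(K, 0xCE) = 0x6E.
P3: D(K, 0xB9) = 0x95.
P4: D(K, 0x09) = 0x25.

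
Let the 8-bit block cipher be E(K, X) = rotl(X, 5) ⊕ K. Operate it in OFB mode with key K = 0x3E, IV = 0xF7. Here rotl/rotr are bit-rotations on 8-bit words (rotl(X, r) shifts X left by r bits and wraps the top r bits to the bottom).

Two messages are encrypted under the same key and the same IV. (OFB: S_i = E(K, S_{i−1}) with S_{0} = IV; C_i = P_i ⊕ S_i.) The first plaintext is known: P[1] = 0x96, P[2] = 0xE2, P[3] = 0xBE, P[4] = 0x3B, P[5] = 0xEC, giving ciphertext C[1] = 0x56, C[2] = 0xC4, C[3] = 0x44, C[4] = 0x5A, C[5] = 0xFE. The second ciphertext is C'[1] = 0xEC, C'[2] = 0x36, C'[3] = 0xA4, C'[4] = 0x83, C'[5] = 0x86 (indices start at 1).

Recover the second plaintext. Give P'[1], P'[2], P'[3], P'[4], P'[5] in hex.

P'[1] = 0x2C, P'[2] = 0x10, P'[3] = 0x5E, P'[4] = 0xE2, P'[5] = 0x94

In OFB with a reused IV, both messages share the same keystream S_i, so C_i ⊕ C'_i = P_i ⊕ P'_i and thus P'_i = P_i ⊕ C_i ⊕ C'_i.
P'[1]: 0x96 ⊕ 0x56 ⊕ 0xEC = 0x2C.
P'[2]: 0xE2 ⊕ 0xC4 ⊕ 0x36 = 0x10.
P'[3]: 0xBE ⊕ 0x44 ⊕ 0xA4 = 0x5E.
P'[4]: 0x3B ⊕ 0x5A ⊕ 0x83 = 0xE2.
P'[5]: 0xEC ⊕ 0xFE ⊕ 0x86 = 0x94.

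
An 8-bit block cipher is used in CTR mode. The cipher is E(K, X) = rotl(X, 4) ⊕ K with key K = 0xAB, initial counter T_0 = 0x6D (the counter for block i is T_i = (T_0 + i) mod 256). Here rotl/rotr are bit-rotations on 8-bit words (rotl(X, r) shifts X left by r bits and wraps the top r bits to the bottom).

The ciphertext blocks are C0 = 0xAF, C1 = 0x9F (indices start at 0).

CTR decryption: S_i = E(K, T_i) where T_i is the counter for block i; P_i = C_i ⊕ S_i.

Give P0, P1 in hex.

P0: T = 0x6D, S = E(K, T) = 0x7D; 0xAF ⊕ 0x7D = 0xD2.
P1: T = 0x6E, S = E(K, T) = 0x4D; 0x9F ⊕ 0x4D = 0xD2.

P0 = 0xD2, P1 = 0xD2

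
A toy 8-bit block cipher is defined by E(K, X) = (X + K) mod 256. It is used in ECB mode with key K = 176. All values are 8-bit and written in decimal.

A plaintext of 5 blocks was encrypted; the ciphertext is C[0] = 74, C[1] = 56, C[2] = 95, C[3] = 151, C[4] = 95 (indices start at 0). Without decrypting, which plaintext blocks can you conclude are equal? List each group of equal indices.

P[2] = P[4]

ECB encrypts each block independently with the same key, so equal ciphertext blocks imply equal plaintext blocks.
C[2] = C[4] = 95, so P[2] = P[4].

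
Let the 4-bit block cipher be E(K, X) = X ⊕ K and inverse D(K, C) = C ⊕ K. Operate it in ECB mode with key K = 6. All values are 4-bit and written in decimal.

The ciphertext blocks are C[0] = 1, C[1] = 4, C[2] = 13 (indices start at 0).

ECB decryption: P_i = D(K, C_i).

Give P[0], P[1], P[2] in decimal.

P[0] = 7, P[1] = 2, P[2] = 11

P[0]: D(K, 1) = 7.
P[1]: D(K, 4) = 2.
P[2]: D(K, 13) = 11.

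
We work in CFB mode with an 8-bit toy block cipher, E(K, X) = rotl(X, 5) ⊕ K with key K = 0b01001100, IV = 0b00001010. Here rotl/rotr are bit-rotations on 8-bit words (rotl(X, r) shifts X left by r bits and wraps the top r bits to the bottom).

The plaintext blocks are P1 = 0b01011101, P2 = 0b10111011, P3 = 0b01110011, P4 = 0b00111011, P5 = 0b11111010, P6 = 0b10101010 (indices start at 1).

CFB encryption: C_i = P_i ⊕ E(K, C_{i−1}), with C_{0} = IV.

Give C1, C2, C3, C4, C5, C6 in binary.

C1: E(K, 0b00001010) = 0b00001101; 0b01011101 ⊕ 0b00001101 = 0b01010000.
C2: E(K, 0b01010000) = 0b01000110; 0b10111011 ⊕ 0b01000110 = 0b11111101.
C3: E(K, 0b11111101) = 0b11110011; 0b01110011 ⊕ 0b11110011 = 0b10000000.
C4: E(K, 0b10000000) = 0b01011100; 0b00111011 ⊕ 0b01011100 = 0b01100111.
C5: E(K, 0b01100111) = 0b10100000; 0b11111010 ⊕ 0b10100000 = 0b01011010.
C6: E(K, 0b01011010) = 0b00000111; 0b10101010 ⊕ 0b00000111 = 0b10101101.

C1 = 0b01010000, C2 = 0b11111101, C3 = 0b10000000, C4 = 0b01100111, C5 = 0b01011010, C6 = 0b10101101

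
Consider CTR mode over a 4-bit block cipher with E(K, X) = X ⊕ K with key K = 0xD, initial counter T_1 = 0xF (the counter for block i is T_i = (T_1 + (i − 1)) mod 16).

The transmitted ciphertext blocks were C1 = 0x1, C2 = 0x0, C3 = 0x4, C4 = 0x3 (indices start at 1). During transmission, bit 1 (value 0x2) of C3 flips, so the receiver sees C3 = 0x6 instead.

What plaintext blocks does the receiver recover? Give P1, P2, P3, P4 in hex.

CTR decryption: S_i = E(K, T_i) where T_i is the counter for block i; P_i = C_i ⊕ S_i.
Only C3 changed, to 0x6. In CTR, a change in C_i flips the same bit in P_i only; the keystream is unaffected. Decrypting the received ciphertext:
P1: T = 0xF, S = E(K, T) = 0x2; 0x1 ⊕ 0x2 = 0x3.
P2: T = 0x0, S = E(K, T) = 0xD; 0x0 ⊕ 0xD = 0xD.
P3: T = 0x1, S = E(K, T) = 0xC; 0x6 ⊕ 0xC = 0xA.
P4: T = 0x2, S = E(K, T) = 0xF; 0x3 ⊕ 0xF = 0xC.
Blocks that differ from the original plaintext: P3.

P1 = 0x3, P2 = 0xD, P3 = 0xA, P4 = 0xC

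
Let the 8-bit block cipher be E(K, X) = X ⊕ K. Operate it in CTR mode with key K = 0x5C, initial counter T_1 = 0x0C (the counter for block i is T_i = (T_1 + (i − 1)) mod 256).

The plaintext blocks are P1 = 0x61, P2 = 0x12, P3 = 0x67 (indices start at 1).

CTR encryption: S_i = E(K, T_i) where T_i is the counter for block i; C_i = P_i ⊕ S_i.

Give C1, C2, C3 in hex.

C1 = 0x31, C2 = 0x43, C3 = 0x35

C1: T = 0x0C, S = E(K, T) = 0x50; 0x61 ⊕ 0x50 = 0x31.
C2: T = 0x0D, S = E(K, T) = 0x51; 0x12 ⊕ 0x51 = 0x43.
C3: T = 0x0E, S = E(K, T) = 0x52; 0x67 ⊕ 0x52 = 0x35.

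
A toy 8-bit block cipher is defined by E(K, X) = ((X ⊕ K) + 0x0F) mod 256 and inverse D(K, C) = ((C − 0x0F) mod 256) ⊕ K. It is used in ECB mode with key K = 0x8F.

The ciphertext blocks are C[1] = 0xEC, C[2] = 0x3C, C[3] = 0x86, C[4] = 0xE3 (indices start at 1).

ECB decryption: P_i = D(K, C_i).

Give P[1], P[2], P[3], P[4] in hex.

P[1] = 0x52, P[2] = 0xA2, P[3] = 0xF8, P[4] = 0x5B

P[1]: D(K, 0xEC) = 0x52.
P[2]: D(K, 0x3C) = 0xA2.
P[3]: D(K, 0x86) = 0xF8.
P[4]: D(K, 0xE3) = 0x5B.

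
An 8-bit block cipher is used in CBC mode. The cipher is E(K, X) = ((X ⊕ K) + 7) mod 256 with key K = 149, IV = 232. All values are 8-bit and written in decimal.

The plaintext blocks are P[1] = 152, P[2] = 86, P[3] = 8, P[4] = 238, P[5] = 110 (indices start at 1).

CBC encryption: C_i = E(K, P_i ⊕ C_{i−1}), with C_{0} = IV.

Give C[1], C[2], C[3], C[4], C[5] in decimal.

C[1] = 236, C[2] = 54, C[3] = 178, C[4] = 208, C[5] = 50

C[1]: P[1] ⊕ 232 = 112; E(K, 112) = 236.
C[2]: P[2] ⊕ 236 = 186; E(K, 186) = 54.
C[3]: P[3] ⊕ 54 = 62; E(K, 62) = 178.
C[4]: P[4] ⊕ 178 = 92; E(K, 92) = 208.
C[5]: P[5] ⊕ 208 = 190; E(K, 190) = 50.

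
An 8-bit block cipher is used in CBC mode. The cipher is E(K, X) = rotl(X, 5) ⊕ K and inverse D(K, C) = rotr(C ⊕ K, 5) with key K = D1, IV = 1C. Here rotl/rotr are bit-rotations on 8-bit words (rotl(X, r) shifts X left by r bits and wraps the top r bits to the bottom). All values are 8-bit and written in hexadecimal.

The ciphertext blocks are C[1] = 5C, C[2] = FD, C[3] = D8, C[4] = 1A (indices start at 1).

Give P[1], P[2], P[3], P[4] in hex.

CBC decryption: P_i = D(K, C_i) ⊕ C_{i−1}, with C_{0} = IV.
P[1]: D(K, 5C) = 6C; 6C ⊕ 1C = 70.
P[2]: D(K, FD) = 61; 61 ⊕ 5C = 3D.
P[3]: D(K, D8) = 48; 48 ⊕ FD = B5.
P[4]: D(K, 1A) = 5E; 5E ⊕ D8 = 86.

P[1] = 70, P[2] = 3D, P[3] = B5, P[4] = 86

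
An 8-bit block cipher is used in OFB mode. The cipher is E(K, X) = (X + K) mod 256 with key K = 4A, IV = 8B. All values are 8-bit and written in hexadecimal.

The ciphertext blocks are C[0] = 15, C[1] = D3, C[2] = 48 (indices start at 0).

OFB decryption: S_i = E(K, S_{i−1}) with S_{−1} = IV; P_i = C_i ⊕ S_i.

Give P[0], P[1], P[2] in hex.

P[0] = C0, P[1] = CC, P[2] = 21

P[0]: S = E(K, 8B) = D5; 15 ⊕ D5 = C0.
P[1]: S = E(K, D5) = 1F; D3 ⊕ 1F = CC.
P[2]: S = E(K, 1F) = 69; 48 ⊕ 69 = 21.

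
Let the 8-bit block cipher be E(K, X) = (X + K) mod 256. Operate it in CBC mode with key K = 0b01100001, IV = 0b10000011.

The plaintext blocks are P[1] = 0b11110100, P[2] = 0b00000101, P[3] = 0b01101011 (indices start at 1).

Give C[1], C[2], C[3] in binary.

C[1] = 0b11011000, C[2] = 0b00111110, C[3] = 0b10110110

CBC encryption: C_i = E(K, P_i ⊕ C_{i−1}), with C_{0} = IV.
C[1]: P[1] ⊕ 0b10000011 = 0b01110111; E(K, 0b01110111) = 0b11011000.
C[2]: P[2] ⊕ 0b11011000 = 0b11011101; E(K, 0b11011101) = 0b00111110.
C[3]: P[3] ⊕ 0b00111110 = 0b01010101; E(K, 0b01010101) = 0b10110110.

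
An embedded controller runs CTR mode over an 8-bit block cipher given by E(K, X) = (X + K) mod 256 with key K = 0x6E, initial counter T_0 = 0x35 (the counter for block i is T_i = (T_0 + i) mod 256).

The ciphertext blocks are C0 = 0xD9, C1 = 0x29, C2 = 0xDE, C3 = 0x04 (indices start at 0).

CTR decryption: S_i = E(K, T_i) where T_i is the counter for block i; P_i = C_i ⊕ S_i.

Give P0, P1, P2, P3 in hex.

P0: T = 0x35, S = E(K, T) = 0xA3; 0xD9 ⊕ 0xA3 = 0x7A.
P1: T = 0x36, S = E(K, T) = 0xA4; 0x29 ⊕ 0xA4 = 0x8D.
P2: T = 0x37, S = E(K, T) = 0xA5; 0xDE ⊕ 0xA5 = 0x7B.
P3: T = 0x38, S = E(K, T) = 0xA6; 0x04 ⊕ 0xA6 = 0xA2.

P0 = 0x7A, P1 = 0x8D, P2 = 0x7B, P3 = 0xA2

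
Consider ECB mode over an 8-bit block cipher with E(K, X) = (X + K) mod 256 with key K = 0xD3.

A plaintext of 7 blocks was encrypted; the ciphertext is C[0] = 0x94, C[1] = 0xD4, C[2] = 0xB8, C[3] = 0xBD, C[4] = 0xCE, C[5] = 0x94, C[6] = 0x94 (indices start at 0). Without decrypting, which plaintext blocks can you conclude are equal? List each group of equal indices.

P[0] = P[5] = P[6]

ECB encrypts each block independently with the same key, so equal ciphertext blocks imply equal plaintext blocks.
C[0] = C[5] = C[6] = 0x94, so P[0] = P[5] = P[6].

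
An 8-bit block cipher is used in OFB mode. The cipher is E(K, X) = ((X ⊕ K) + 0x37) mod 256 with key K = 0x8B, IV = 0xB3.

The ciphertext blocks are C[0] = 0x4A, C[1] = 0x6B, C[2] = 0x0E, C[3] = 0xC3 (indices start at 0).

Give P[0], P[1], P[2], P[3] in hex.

P[0] = 0x25, P[1] = 0x70, P[2] = 0xC9, P[3] = 0x40

OFB decryption: S_i = E(K, S_{i−1}) with S_{−1} = IV; P_i = C_i ⊕ S_i.
P[0]: S = E(K, 0xB3) = 0x6F; 0x4A ⊕ 0x6F = 0x25.
P[1]: S = E(K, 0x6F) = 0x1B; 0x6B ⊕ 0x1B = 0x70.
P[2]: S = E(K, 0x1B) = 0xC7; 0x0E ⊕ 0xC7 = 0xC9.
P[3]: S = E(K, 0xC7) = 0x83; 0xC3 ⊕ 0x83 = 0x40.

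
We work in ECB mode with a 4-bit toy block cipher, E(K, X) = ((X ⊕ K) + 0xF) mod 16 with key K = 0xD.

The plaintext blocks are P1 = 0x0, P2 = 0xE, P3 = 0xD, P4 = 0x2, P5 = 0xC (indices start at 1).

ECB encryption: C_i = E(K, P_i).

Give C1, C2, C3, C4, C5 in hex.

C1 = 0xC, C2 = 0x2, C3 = 0xF, C4 = 0xE, C5 = 0x0

C1: E(K, 0x0) = 0xC.
C2: E(K, 0xE) = 0x2.
C3: E(K, 0xD) = 0xF.
C4: E(K, 0x2) = 0xE.
C5: E(K, 0xC) = 0x0.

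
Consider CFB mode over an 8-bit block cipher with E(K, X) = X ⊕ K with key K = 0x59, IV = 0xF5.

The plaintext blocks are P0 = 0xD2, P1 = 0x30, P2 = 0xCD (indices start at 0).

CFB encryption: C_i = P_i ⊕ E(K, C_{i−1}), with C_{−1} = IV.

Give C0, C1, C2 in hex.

C0 = 0x7E, C1 = 0x17, C2 = 0x83

C0: E(K, 0xF5) = 0xAC; 0xD2 ⊕ 0xAC = 0x7E.
C1: E(K, 0x7E) = 0x27; 0x30 ⊕ 0x27 = 0x17.
C2: E(K, 0x17) = 0x4E; 0xCD ⊕ 0x4E = 0x83.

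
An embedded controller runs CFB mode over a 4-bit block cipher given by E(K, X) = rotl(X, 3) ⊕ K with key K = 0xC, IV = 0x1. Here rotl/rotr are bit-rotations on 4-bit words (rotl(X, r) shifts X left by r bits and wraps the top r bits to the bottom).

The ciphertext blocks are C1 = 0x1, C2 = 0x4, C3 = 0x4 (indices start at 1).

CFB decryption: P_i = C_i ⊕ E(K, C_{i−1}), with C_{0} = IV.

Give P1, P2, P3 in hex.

P1 = 0x5, P2 = 0x0, P3 = 0xA

P1: E(K, 0x1) = 0x4; 0x1 ⊕ 0x4 = 0x5.
P2: E(K, 0x1) = 0x4; 0x4 ⊕ 0x4 = 0x0.
P3: E(K, 0x4) = 0xE; 0x4 ⊕ 0xE = 0xA.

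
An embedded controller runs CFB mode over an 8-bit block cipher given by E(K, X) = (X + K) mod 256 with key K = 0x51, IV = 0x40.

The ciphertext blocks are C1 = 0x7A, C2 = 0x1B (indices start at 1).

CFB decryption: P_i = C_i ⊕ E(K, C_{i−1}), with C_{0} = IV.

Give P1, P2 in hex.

P1 = 0xEB, P2 = 0xD0

P1: E(K, 0x40) = 0x91; 0x7A ⊕ 0x91 = 0xEB.
P2: E(K, 0x7A) = 0xCB; 0x1B ⊕ 0xCB = 0xD0.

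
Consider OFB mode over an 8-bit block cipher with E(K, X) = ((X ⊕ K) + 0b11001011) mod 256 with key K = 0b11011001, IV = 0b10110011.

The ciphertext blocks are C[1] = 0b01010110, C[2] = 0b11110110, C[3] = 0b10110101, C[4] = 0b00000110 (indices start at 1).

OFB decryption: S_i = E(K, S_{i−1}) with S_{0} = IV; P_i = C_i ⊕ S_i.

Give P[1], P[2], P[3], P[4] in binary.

P[1]: S = E(K, 0b10110011) = 0b00110101; 0b01010110 ⊕ 0b00110101 = 0b01100011.
P[2]: S = E(K, 0b00110101) = 0b10110111; 0b11110110 ⊕ 0b10110111 = 0b01000001.
P[3]: S = E(K, 0b10110111) = 0b00111001; 0b10110101 ⊕ 0b00111001 = 0b10001100.
P[4]: S = E(K, 0b00111001) = 0b10101011; 0b00000110 ⊕ 0b10101011 = 0b10101101.

P[1] = 0b01100011, P[2] = 0b01000001, P[3] = 0b10001100, P[4] = 0b10101101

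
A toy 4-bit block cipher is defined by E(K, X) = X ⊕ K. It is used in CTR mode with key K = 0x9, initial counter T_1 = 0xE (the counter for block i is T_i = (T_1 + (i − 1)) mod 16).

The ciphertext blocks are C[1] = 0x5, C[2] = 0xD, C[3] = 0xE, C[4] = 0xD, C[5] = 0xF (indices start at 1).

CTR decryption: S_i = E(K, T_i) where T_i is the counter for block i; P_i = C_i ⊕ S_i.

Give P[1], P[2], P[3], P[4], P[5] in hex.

P[1]: T = 0xE, S = E(K, T) = 0x7; 0x5 ⊕ 0x7 = 0x2.
P[2]: T = 0xF, S = E(K, T) = 0x6; 0xD ⊕ 0x6 = 0xB.
P[3]: T = 0x0, S = E(K, T) = 0x9; 0xE ⊕ 0x9 = 0x7.
P[4]: T = 0x1, S = E(K, T) = 0x8; 0xD ⊕ 0x8 = 0x5.
P[5]: T = 0x2, S = E(K, T) = 0xB; 0xF ⊕ 0xB = 0x4.

P[1] = 0x2, P[2] = 0xB, P[3] = 0x7, P[4] = 0x5, P[5] = 0x4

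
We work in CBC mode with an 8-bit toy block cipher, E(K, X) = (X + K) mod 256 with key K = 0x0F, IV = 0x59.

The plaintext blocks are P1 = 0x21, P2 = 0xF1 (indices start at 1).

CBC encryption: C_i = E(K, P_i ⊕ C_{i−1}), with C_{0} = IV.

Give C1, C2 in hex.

C1 = 0x87, C2 = 0x85

C1: P1 ⊕ 0x59 = 0x78; E(K, 0x78) = 0x87.
C2: P2 ⊕ 0x87 = 0x76; E(K, 0x76) = 0x85.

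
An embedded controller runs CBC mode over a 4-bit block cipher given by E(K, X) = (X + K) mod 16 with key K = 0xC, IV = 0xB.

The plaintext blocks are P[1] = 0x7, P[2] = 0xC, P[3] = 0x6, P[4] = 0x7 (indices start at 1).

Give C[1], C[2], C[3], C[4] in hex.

C[1] = 0x8, C[2] = 0x0, C[3] = 0x2, C[4] = 0x1

CBC encryption: C_i = E(K, P_i ⊕ C_{i−1}), with C_{0} = IV.
C[1]: P[1] ⊕ 0xB = 0xC; E(K, 0xC) = 0x8.
C[2]: P[2] ⊕ 0x8 = 0x4; E(K, 0x4) = 0x0.
C[3]: P[3] ⊕ 0x0 = 0x6; E(K, 0x6) = 0x2.
C[4]: P[4] ⊕ 0x2 = 0x5; E(K, 0x5) = 0x1.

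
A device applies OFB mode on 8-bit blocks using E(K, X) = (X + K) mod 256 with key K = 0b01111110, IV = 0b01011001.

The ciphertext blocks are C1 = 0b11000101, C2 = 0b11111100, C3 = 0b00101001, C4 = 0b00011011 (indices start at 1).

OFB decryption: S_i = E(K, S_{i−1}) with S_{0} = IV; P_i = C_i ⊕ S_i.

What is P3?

P3 = 0b11111010

P1: S = E(K, 0b01011001) = 0b11010111; 0b11000101 ⊕ 0b11010111 = 0b00010010.
P2: S = E(K, 0b11010111) = 0b01010101; 0b11111100 ⊕ 0b01010101 = 0b10101001.
P3: S = E(K, 0b01010101) = 0b11010011; 0b00101001 ⊕ 0b11010011 = 0b11111010.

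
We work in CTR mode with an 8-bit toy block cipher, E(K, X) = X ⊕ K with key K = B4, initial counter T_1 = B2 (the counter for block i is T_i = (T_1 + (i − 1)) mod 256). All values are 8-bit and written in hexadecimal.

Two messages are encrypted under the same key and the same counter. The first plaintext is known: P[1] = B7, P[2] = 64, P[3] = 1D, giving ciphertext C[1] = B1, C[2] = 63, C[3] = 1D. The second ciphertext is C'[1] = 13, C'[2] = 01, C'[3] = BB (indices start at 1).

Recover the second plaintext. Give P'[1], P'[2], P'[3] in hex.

In CTR with a reused counter, both messages share the same keystream S_i, so C_i ⊕ C'_i = P_i ⊕ P'_i and thus P'_i = P_i ⊕ C_i ⊕ C'_i.
P'[1]: B7 ⊕ B1 ⊕ 13 = 15.
P'[2]: 64 ⊕ 63 ⊕ 01 = 06.
P'[3]: 1D ⊕ 1D ⊕ BB = BB.

P'[1] = 15, P'[2] = 06, P'[3] = BB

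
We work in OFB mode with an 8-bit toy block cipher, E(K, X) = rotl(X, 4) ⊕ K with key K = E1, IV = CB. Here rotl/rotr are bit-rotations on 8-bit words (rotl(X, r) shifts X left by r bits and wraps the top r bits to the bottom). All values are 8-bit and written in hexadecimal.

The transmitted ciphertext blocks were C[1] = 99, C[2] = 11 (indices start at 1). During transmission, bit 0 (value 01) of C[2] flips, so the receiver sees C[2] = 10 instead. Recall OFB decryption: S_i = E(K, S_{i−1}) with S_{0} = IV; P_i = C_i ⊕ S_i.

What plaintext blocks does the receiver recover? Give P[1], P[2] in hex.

Only C[2] changed, to 10. In OFB, a change in C_i flips the same bit in P_i only; the keystream is unaffected. Decrypting the received ciphertext:
P[1]: S = E(K, CB) = 5D; 99 ⊕ 5D = C4.
P[2]: S = E(K, 5D) = 34; 10 ⊕ 34 = 24.
Blocks that differ from the original plaintext: P[2].

P[1] = C4, P[2] = 24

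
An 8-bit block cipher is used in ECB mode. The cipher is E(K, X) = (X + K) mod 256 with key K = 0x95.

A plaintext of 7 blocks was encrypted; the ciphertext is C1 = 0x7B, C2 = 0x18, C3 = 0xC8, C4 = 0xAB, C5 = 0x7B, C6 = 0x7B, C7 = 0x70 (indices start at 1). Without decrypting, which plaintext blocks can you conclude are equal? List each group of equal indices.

P1 = P5 = P6

ECB encrypts each block independently with the same key, so equal ciphertext blocks imply equal plaintext blocks.
C1 = C5 = C6 = 0x7B, so P1 = P5 = P6.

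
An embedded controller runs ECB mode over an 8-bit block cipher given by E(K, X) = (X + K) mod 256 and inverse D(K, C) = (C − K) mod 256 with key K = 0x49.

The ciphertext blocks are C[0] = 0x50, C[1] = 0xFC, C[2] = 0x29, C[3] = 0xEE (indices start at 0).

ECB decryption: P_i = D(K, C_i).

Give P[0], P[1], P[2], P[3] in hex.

P[0]: D(K, 0x50) = 0x07.
P[1]: D(K, 0xFC) = 0xB3.
P[2]: D(K, 0x29) = 0xE0.
P[3]: D(K, 0xEE) = 0xA5.

P[0] = 0x07, P[1] = 0xB3, P[2] = 0xE0, P[3] = 0xA5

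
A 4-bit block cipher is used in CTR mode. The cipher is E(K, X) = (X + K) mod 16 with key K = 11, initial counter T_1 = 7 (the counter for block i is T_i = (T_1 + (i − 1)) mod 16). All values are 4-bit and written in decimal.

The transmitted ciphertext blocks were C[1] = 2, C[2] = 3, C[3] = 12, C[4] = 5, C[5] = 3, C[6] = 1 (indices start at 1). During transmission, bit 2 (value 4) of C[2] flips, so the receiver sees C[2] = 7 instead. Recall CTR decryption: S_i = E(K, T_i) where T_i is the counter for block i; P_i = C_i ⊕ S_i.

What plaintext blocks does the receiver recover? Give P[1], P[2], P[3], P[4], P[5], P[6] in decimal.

Only C[2] changed, to 7. In CTR, a change in C_i flips the same bit in P_i only; the keystream is unaffected. Decrypting the received ciphertext:
P[1]: T = 7, S = E(K, T) = 2; 2 ⊕ 2 = 0.
P[2]: T = 8, S = E(K, T) = 3; 7 ⊕ 3 = 4.
P[3]: T = 9, S = E(K, T) = 4; 12 ⊕ 4 = 8.
P[4]: T = 10, S = E(K, T) = 5; 5 ⊕ 5 = 0.
P[5]: T = 11, S = E(K, T) = 6; 3 ⊕ 6 = 5.
P[6]: T = 12, S = E(K, T) = 7; 1 ⊕ 7 = 6.
Blocks that differ from the original plaintext: P[2].

P[1] = 0, P[2] = 4, P[3] = 8, P[4] = 0, P[5] = 5, P[6] = 6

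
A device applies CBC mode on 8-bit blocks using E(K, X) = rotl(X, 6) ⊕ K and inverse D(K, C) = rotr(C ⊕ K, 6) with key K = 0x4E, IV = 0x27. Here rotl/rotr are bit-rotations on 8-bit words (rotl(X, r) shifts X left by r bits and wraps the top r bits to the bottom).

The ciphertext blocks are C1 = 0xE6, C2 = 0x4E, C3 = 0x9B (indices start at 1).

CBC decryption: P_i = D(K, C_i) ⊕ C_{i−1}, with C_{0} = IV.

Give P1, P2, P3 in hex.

P1: D(K, 0xE6) = 0xA2; 0xA2 ⊕ 0x27 = 0x85.
P2: D(K, 0x4E) = 0x00; 0x00 ⊕ 0xE6 = 0xE6.
P3: D(K, 0x9B) = 0x57; 0x57 ⊕ 0x4E = 0x19.

P1 = 0x85, P2 = 0xE6, P3 = 0x19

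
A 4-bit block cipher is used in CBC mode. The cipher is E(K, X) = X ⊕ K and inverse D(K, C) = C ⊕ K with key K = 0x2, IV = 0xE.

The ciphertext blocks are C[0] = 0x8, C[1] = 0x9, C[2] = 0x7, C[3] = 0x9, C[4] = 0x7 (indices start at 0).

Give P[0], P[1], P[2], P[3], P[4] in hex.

P[0] = 0x4, P[1] = 0x3, P[2] = 0xC, P[3] = 0xC, P[4] = 0xC

CBC decryption: P_i = D(K, C_i) ⊕ C_{i−1}, with C_{−1} = IV.
P[0]: D(K, 0x8) = 0xA; 0xA ⊕ 0xE = 0x4.
P[1]: D(K, 0x9) = 0xB; 0xB ⊕ 0x8 = 0x3.
P[2]: D(K, 0x7) = 0x5; 0x5 ⊕ 0x9 = 0xC.
P[3]: D(K, 0x9) = 0xB; 0xB ⊕ 0x7 = 0xC.
P[4]: D(K, 0x7) = 0x5; 0x5 ⊕ 0x9 = 0xC.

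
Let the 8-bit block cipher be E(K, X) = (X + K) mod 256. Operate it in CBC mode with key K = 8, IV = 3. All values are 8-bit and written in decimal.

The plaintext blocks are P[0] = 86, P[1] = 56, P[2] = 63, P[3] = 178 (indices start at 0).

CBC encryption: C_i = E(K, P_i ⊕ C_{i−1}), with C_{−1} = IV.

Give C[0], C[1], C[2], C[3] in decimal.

C[0] = 93, C[1] = 109, C[2] = 90, C[3] = 240

C[0]: P[0] ⊕ 3 = 85; E(K, 85) = 93.
C[1]: P[1] ⊕ 93 = 101; E(K, 101) = 109.
C[2]: P[2] ⊕ 109 = 82; E(K, 82) = 90.
C[3]: P[3] ⊕ 90 = 232; E(K, 232) = 240.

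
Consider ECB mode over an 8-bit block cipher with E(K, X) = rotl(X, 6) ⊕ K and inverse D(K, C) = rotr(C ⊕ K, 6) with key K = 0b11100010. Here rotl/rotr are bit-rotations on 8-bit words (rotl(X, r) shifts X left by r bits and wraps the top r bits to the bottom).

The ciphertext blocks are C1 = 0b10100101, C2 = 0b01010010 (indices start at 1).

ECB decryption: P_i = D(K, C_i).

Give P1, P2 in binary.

P1 = 0b00011101, P2 = 0b11000010

P1: D(K, 0b10100101) = 0b00011101.
P2: D(K, 0b01010010) = 0b11000010.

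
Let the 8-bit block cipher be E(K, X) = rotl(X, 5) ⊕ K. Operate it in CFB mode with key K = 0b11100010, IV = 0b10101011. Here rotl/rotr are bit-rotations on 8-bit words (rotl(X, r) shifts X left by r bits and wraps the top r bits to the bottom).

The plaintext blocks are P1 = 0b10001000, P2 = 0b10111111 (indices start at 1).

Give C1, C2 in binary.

CFB encryption: C_i = P_i ⊕ E(K, C_{i−1}), with C_{0} = IV.
C1: E(K, 0b10101011) = 0b10010111; 0b10001000 ⊕ 0b10010111 = 0b00011111.
C2: E(K, 0b00011111) = 0b00000001; 0b10111111 ⊕ 0b00000001 = 0b10111110.

C1 = 0b00011111, C2 = 0b10111110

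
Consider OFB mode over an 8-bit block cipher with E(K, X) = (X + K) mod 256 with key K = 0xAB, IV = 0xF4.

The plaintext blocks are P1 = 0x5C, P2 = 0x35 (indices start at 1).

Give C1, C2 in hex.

C1 = 0xC3, C2 = 0x7F

OFB encryption: S_i = E(K, S_{i−1}) with S_{0} = IV; C_i = P_i ⊕ S_i.
C1: S = E(K, 0xF4) = 0x9F; 0x5C ⊕ 0x9F = 0xC3.
C2: S = E(K, 0x9F) = 0x4A; 0x35 ⊕ 0x4A = 0x7F.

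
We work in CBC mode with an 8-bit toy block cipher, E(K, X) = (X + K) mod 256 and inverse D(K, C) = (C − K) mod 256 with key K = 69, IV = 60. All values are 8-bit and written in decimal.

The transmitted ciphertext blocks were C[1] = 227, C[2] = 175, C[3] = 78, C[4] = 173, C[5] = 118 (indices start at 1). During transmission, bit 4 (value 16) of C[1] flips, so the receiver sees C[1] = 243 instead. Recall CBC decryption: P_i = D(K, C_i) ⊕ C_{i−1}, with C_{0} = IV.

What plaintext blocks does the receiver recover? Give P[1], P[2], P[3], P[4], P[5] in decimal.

P[1] = 146, P[2] = 153, P[3] = 166, P[4] = 38, P[5] = 156

Only C[1] changed, to 243. In CBC, a change in C_i garbles P_i and flips the same bit in P_{i+1}. Decrypting the received ciphertext:
P[1]: D(K, 243) = 174; 174 ⊕ 60 = 146.
P[2]: D(K, 175) = 106; 106 ⊕ 243 = 153.
P[3]: D(K, 78) = 9; 9 ⊕ 175 = 166.
P[4]: D(K, 173) = 104; 104 ⊕ 78 = 38.
P[5]: D(K, 118) = 49; 49 ⊕ 173 = 156.
Blocks that differ from the original plaintext: P[1], P[2].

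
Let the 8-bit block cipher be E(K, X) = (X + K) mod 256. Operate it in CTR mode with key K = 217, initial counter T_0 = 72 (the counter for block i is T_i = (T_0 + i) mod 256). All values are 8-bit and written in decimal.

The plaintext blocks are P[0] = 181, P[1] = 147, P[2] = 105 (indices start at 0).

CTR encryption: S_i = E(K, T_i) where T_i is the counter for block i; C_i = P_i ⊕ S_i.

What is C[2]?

C[2] = 74

C[0]: T = 72, S = E(K, T) = 33; 181 ⊕ 33 = 148.
C[1]: T = 73, S = E(K, T) = 34; 147 ⊕ 34 = 177.
C[2]: T = 74, S = E(K, T) = 35; 105 ⊕ 35 = 74.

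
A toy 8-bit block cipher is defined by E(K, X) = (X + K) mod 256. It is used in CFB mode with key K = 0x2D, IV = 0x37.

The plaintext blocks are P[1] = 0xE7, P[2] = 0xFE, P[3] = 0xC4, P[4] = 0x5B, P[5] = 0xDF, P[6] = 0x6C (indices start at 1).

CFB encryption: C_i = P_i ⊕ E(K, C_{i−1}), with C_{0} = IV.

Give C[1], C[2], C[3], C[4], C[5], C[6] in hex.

C[1]: E(K, 0x37) = 0x64; 0xE7 ⊕ 0x64 = 0x83.
C[2]: E(K, 0x83) = 0xB0; 0xFE ⊕ 0xB0 = 0x4E.
C[3]: E(K, 0x4E) = 0x7B; 0xC4 ⊕ 0x7B = 0xBF.
C[4]: E(K, 0xBF) = 0xEC; 0x5B ⊕ 0xEC = 0xB7.
C[5]: E(K, 0xB7) = 0xE4; 0xDF ⊕ 0xE4 = 0x3B.
C[6]: E(K, 0x3B) = 0x68; 0x6C ⊕ 0x68 = 0x04.

C[1] = 0x83, C[2] = 0x4E, C[3] = 0xBF, C[4] = 0xB7, C[5] = 0x3B, C[6] = 0x04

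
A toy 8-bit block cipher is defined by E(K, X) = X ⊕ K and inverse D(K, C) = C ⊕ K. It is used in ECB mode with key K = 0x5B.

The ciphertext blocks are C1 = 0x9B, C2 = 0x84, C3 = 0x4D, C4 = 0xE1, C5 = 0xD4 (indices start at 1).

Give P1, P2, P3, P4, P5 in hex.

ECB decryption: P_i = D(K, C_i).
P1: D(K, 0x9B) = 0xC0.
P2: D(K, 0x84) = 0xDF.
P3: D(K, 0x4D) = 0x16.
P4: D(K, 0xE1) = 0xBA.
P5: D(K, 0xD4) = 0x8F.

P1 = 0xC0, P2 = 0xDF, P3 = 0x16, P4 = 0xBA, P5 = 0x8F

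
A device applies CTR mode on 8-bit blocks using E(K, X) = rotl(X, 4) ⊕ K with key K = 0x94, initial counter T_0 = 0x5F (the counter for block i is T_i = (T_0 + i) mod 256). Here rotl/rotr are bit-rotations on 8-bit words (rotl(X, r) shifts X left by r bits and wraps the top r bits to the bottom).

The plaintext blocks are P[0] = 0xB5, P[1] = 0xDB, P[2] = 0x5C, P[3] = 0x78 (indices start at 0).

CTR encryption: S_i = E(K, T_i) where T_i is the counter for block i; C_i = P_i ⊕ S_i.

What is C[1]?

C[1] = 0x49

C[0]: T = 0x5F, S = E(K, T) = 0x61; 0xB5 ⊕ 0x61 = 0xD4.
C[1]: T = 0x60, S = E(K, T) = 0x92; 0xDB ⊕ 0x92 = 0x49.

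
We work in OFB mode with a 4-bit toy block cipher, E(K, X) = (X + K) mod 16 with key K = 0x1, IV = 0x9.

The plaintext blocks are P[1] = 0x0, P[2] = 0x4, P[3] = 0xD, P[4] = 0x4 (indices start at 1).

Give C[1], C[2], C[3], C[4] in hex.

C[1] = 0xA, C[2] = 0xF, C[3] = 0x1, C[4] = 0x9

OFB encryption: S_i = E(K, S_{i−1}) with S_{0} = IV; C_i = P_i ⊕ S_i.
C[1]: S = E(K, 0x9) = 0xA; 0x0 ⊕ 0xA = 0xA.
C[2]: S = E(K, 0xA) = 0xB; 0x4 ⊕ 0xB = 0xF.
C[3]: S = E(K, 0xB) = 0xC; 0xD ⊕ 0xC = 0x1.
C[4]: S = E(K, 0xC) = 0xD; 0x4 ⊕ 0xD = 0x9.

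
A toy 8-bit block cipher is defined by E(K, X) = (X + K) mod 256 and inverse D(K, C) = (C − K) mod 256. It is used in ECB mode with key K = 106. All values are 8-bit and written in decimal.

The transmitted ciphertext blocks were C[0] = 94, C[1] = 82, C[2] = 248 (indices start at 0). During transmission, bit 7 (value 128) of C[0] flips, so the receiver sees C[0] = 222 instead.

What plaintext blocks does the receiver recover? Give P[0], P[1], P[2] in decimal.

P[0] = 116, P[1] = 232, P[2] = 142

ECB decryption: P_i = D(K, C_i).
Only C[0] changed, to 222. In ECB, a change in C_i affects only P_i. Decrypting the received ciphertext:
P[0]: D(K, 222) = 116.
P[1]: D(K, 82) = 232.
P[2]: D(K, 248) = 142.
Blocks that differ from the original plaintext: P[0].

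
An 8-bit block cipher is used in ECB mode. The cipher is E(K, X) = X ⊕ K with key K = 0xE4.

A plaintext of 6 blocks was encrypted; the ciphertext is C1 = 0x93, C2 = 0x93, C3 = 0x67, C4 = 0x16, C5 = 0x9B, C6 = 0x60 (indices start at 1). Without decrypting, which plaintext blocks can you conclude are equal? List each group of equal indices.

ECB encrypts each block independently with the same key, so equal ciphertext blocks imply equal plaintext blocks.
C1 = C2 = 0x93, so P1 = P2.

P1 = P2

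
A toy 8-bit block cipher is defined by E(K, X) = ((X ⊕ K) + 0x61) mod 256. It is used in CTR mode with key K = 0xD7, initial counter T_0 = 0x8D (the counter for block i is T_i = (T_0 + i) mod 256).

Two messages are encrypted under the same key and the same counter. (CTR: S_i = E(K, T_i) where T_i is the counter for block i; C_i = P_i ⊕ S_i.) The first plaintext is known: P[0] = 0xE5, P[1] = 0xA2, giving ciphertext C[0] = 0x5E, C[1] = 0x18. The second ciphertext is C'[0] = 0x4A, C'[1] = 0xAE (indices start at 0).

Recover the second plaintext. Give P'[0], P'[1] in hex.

In CTR with a reused counter, both messages share the same keystream S_i, so C_i ⊕ C'_i = P_i ⊕ P'_i and thus P'_i = P_i ⊕ C_i ⊕ C'_i.
P'[0]: 0xE5 ⊕ 0x5E ⊕ 0x4A = 0xF1.
P'[1]: 0xA2 ⊕ 0x18 ⊕ 0xAE = 0x14.

P'[0] = 0xF1, P'[1] = 0x14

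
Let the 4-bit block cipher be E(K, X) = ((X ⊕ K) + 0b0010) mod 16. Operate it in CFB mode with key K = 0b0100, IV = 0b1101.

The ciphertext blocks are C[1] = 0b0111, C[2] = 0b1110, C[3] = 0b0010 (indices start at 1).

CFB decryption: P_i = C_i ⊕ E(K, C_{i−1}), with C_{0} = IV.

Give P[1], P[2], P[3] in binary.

P[1]: E(K, 0b1101) = 0b1011; 0b0111 ⊕ 0b1011 = 0b1100.
P[2]: E(K, 0b0111) = 0b0101; 0b1110 ⊕ 0b0101 = 0b1011.
P[3]: E(K, 0b1110) = 0b1100; 0b0010 ⊕ 0b1100 = 0b1110.

P[1] = 0b1100, P[2] = 0b1011, P[3] = 0b1110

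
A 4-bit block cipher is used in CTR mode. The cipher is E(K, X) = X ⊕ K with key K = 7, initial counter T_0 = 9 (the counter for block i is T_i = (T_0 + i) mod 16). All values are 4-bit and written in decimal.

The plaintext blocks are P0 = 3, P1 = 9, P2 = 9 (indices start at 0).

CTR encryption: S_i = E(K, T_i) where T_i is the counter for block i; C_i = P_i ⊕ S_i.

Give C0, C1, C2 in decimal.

C0: T = 9, S = E(K, T) = 14; 3 ⊕ 14 = 13.
C1: T = 10, S = E(K, T) = 13; 9 ⊕ 13 = 4.
C2: T = 11, S = E(K, T) = 12; 9 ⊕ 12 = 5.

C0 = 13, C1 = 4, C2 = 5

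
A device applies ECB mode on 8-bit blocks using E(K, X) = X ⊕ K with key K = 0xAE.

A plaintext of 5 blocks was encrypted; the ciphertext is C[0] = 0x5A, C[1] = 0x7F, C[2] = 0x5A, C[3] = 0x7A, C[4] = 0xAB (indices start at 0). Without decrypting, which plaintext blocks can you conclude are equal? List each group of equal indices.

ECB encrypts each block independently with the same key, so equal ciphertext blocks imply equal plaintext blocks.
C[0] = C[2] = 0x5A, so P[0] = P[2].

P[0] = P[2]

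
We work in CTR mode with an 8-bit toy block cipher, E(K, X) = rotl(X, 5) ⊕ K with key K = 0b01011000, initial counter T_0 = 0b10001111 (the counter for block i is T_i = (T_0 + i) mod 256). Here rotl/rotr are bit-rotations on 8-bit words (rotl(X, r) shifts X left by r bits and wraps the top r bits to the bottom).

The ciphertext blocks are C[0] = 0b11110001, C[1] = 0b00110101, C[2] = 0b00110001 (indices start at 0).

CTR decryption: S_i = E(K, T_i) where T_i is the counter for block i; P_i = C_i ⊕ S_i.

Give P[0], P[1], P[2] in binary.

P[0] = 0b01011000, P[1] = 0b01111111, P[2] = 0b01011011

P[0]: T = 0b10001111, S = E(K, T) = 0b10101001; 0b11110001 ⊕ 0b10101001 = 0b01011000.
P[1]: T = 0b10010000, S = E(K, T) = 0b01001010; 0b00110101 ⊕ 0b01001010 = 0b01111111.
P[2]: T = 0b10010001, S = E(K, T) = 0b01101010; 0b00110001 ⊕ 0b01101010 = 0b01011011.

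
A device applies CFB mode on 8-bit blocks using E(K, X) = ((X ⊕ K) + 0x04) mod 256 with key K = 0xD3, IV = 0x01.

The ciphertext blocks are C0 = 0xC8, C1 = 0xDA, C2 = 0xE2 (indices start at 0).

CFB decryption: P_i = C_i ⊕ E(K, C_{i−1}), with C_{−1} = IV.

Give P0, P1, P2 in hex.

P0: E(K, 0x01) = 0xD6; 0xC8 ⊕ 0xD6 = 0x1E.
P1: E(K, 0xC8) = 0x1F; 0xDA ⊕ 0x1F = 0xC5.
P2: E(K, 0xDA) = 0x0D; 0xE2 ⊕ 0x0D = 0xEF.

P0 = 0x1E, P1 = 0xC5, P2 = 0xEF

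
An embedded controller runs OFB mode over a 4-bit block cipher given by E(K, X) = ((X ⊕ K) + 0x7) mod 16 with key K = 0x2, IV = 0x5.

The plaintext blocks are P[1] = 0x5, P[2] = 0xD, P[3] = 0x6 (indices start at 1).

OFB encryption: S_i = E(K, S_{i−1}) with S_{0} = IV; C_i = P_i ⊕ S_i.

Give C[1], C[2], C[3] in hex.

C[1] = 0xB, C[2] = 0xE, C[3] = 0xE

C[1]: S = E(K, 0x5) = 0xE; 0x5 ⊕ 0xE = 0xB.
C[2]: S = E(K, 0xE) = 0x3; 0xD ⊕ 0x3 = 0xE.
C[3]: S = E(K, 0x3) = 0x8; 0x6 ⊕ 0x8 = 0xE.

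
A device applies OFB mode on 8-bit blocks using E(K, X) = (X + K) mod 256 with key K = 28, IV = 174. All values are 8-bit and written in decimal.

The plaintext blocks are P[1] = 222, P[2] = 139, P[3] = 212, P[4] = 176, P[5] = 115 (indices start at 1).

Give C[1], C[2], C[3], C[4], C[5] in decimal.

C[1] = 20, C[2] = 109, C[3] = 214, C[4] = 174, C[5] = 73

OFB encryption: S_i = E(K, S_{i−1}) with S_{0} = IV; C_i = P_i ⊕ S_i.
C[1]: S = E(K, 174) = 202; 222 ⊕ 202 = 20.
C[2]: S = E(K, 202) = 230; 139 ⊕ 230 = 109.
C[3]: S = E(K, 230) = 2; 212 ⊕ 2 = 214.
C[4]: S = E(K, 2) = 30; 176 ⊕ 30 = 174.
C[5]: S = E(K, 30) = 58; 115 ⊕ 58 = 73.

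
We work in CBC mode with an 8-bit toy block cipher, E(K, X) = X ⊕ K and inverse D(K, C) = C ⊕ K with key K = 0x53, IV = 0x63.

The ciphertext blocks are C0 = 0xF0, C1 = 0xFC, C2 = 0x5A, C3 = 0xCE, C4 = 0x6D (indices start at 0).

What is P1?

P1 = 0x5F

CBC decryption: P_i = D(K, C_i) ⊕ C_{i−1}, with C_{−1} = IV.
P1: D(K, 0xFC) = 0xAF; 0xAF ⊕ 0xF0 = 0x5F.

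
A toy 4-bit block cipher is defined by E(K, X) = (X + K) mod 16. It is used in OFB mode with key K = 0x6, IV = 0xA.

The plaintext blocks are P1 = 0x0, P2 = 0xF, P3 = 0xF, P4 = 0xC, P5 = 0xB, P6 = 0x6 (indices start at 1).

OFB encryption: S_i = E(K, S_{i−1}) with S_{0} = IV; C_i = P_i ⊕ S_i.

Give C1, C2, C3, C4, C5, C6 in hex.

C1: S = E(K, 0xA) = 0x0; 0x0 ⊕ 0x0 = 0x0.
C2: S = E(K, 0x0) = 0x6; 0xF ⊕ 0x6 = 0x9.
C3: S = E(K, 0x6) = 0xC; 0xF ⊕ 0xC = 0x3.
C4: S = E(K, 0xC) = 0x2; 0xC ⊕ 0x2 = 0xE.
C5: S = E(K, 0x2) = 0x8; 0xB ⊕ 0x8 = 0x3.
C6: S = E(K, 0x8) = 0xE; 0x6 ⊕ 0xE = 0x8.

C1 = 0x0, C2 = 0x9, C3 = 0x3, C4 = 0xE, C5 = 0x3, C6 = 0x8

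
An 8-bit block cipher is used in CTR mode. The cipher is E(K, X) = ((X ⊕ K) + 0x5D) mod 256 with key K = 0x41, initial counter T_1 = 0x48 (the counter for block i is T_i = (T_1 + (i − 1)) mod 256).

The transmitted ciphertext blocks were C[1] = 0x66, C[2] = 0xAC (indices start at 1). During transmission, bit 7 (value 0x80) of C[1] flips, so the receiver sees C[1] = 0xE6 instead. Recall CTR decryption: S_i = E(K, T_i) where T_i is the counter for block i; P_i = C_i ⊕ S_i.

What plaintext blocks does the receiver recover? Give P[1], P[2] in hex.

P[1] = 0x80, P[2] = 0xC9

Only C[1] changed, to 0xE6. In CTR, a change in C_i flips the same bit in P_i only; the keystream is unaffected. Decrypting the received ciphertext:
P[1]: T = 0x48, S = E(K, T) = 0x66; 0xE6 ⊕ 0x66 = 0x80.
P[2]: T = 0x49, S = E(K, T) = 0x65; 0xAC ⊕ 0x65 = 0xC9.
Blocks that differ from the original plaintext: P[1].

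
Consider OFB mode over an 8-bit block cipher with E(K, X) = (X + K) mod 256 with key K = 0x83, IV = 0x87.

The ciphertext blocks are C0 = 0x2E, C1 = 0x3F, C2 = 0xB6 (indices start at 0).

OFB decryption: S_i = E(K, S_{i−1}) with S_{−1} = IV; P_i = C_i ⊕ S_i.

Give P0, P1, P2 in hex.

P0 = 0x24, P1 = 0xB2, P2 = 0xA6

P0: S = E(K, 0x87) = 0x0A; 0x2E ⊕ 0x0A = 0x24.
P1: S = E(K, 0x0A) = 0x8D; 0x3F ⊕ 0x8D = 0xB2.
P2: S = E(K, 0x8D) = 0x10; 0xB6 ⊕ 0x10 = 0xA6.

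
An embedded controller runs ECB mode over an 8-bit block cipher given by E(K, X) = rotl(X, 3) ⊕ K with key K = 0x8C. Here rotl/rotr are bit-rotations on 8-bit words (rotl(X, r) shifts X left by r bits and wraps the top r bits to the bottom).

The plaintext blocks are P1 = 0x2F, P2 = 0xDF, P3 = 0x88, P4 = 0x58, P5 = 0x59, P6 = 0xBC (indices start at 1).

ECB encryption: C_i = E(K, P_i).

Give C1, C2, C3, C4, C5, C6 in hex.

C1 = 0xF5, C2 = 0x72, C3 = 0xC8, C4 = 0x4E, C5 = 0x46, C6 = 0x69

C1: E(K, 0x2F) = 0xF5.
C2: E(K, 0xDF) = 0x72.
C3: E(K, 0x88) = 0xC8.
C4: E(K, 0x58) = 0x4E.
C5: E(K, 0x59) = 0x46.
C6: E(K, 0xBC) = 0x69.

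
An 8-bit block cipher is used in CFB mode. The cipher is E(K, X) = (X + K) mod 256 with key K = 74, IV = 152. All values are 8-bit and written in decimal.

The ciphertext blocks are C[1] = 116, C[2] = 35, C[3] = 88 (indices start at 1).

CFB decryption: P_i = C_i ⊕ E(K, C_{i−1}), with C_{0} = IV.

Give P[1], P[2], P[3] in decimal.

P[1]: E(K, 152) = 226; 116 ⊕ 226 = 150.
P[2]: E(K, 116) = 190; 35 ⊕ 190 = 157.
P[3]: E(K, 35) = 109; 88 ⊕ 109 = 53.

P[1] = 150, P[2] = 157, P[3] = 53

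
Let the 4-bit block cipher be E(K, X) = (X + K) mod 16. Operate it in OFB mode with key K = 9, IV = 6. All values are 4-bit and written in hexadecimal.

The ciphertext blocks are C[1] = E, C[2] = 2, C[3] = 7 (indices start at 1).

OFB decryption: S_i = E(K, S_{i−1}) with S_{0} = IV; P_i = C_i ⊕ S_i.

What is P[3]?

P[3] = 6

P[1]: S = E(K, 6) = F; E ⊕ F = 1.
P[2]: S = E(K, F) = 8; 2 ⊕ 8 = A.
P[3]: S = E(K, 8) = 1; 7 ⊕ 1 = 6.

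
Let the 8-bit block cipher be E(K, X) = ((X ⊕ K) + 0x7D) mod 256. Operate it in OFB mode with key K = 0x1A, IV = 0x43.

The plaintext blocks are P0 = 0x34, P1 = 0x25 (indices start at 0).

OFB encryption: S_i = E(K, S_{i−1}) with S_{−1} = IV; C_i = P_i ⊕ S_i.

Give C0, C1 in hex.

C0: S = E(K, 0x43) = 0xD6; 0x34 ⊕ 0xD6 = 0xE2.
C1: S = E(K, 0xD6) = 0x49; 0x25 ⊕ 0x49 = 0x6C.

C0 = 0xE2, C1 = 0x6C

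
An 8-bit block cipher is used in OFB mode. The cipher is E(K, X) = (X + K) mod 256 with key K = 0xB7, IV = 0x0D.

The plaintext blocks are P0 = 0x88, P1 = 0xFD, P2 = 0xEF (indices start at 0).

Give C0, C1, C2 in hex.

C0 = 0x4C, C1 = 0x86, C2 = 0xDD

OFB encryption: S_i = E(K, S_{i−1}) with S_{−1} = IV; C_i = P_i ⊕ S_i.
C0: S = E(K, 0x0D) = 0xC4; 0x88 ⊕ 0xC4 = 0x4C.
C1: S = E(K, 0xC4) = 0x7B; 0xFD ⊕ 0x7B = 0x86.
C2: S = E(K, 0x7B) = 0x32; 0xEF ⊕ 0x32 = 0xDD.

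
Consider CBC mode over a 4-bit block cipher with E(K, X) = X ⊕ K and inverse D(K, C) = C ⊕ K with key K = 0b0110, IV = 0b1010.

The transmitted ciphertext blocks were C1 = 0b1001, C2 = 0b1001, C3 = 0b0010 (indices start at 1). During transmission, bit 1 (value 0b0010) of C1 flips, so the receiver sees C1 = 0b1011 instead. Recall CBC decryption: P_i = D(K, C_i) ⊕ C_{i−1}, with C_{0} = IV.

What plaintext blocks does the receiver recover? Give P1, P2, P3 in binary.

P1 = 0b0111, P2 = 0b0100, P3 = 0b1101

Only C1 changed, to 0b1011. In CBC, a change in C_i garbles P_i and flips the same bit in P_{i+1}. Decrypting the received ciphertext:
P1: D(K, 0b1011) = 0b1101; 0b1101 ⊕ 0b1010 = 0b0111.
P2: D(K, 0b1001) = 0b1111; 0b1111 ⊕ 0b1011 = 0b0100.
P3: D(K, 0b0010) = 0b0100; 0b0100 ⊕ 0b1001 = 0b1101.
Blocks that differ from the original plaintext: P1, P2.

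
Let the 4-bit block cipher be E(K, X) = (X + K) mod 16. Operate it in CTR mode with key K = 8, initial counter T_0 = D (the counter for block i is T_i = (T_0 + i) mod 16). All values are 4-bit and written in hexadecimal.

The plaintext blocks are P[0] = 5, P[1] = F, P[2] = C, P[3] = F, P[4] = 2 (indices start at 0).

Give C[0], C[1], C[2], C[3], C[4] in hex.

CTR encryption: S_i = E(K, T_i) where T_i is the counter for block i; C_i = P_i ⊕ S_i.
C[0]: T = D, S = E(K, T) = 5; 5 ⊕ 5 = 0.
C[1]: T = E, S = E(K, T) = 6; F ⊕ 6 = 9.
C[2]: T = F, S = E(K, T) = 7; C ⊕ 7 = B.
C[3]: T = 0, S = E(K, T) = 8; F ⊕ 8 = 7.
C[4]: T = 1, S = E(K, T) = 9; 2 ⊕ 9 = B.

C[0] = 0, C[1] = 9, C[2] = B, C[3] = 7, C[4] = B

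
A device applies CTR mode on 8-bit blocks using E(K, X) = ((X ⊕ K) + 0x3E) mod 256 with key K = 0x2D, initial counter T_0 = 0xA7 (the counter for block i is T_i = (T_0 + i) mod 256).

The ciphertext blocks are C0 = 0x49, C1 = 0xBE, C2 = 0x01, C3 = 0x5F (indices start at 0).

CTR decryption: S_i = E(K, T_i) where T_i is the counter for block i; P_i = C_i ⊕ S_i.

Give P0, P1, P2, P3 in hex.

P0 = 0x81, P1 = 0x7D, P2 = 0xC3, P3 = 0x9A

P0: T = 0xA7, S = E(K, T) = 0xC8; 0x49 ⊕ 0xC8 = 0x81.
P1: T = 0xA8, S = E(K, T) = 0xC3; 0xBE ⊕ 0xC3 = 0x7D.
P2: T = 0xA9, S = E(K, T) = 0xC2; 0x01 ⊕ 0xC2 = 0xC3.
P3: T = 0xAA, S = E(K, T) = 0xC5; 0x5F ⊕ 0xC5 = 0x9A.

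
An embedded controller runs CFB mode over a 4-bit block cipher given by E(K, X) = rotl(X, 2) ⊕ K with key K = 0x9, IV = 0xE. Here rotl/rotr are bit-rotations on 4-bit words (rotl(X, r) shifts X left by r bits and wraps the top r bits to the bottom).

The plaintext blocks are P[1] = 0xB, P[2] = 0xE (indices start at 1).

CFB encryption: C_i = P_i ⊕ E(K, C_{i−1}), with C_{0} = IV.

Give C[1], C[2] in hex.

C[1] = 0x9, C[2] = 0x1

C[1]: E(K, 0xE) = 0x2; 0xB ⊕ 0x2 = 0x9.
C[2]: E(K, 0x9) = 0xF; 0xE ⊕ 0xF = 0x1.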